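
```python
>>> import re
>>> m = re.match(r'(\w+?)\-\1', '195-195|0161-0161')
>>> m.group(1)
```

'195'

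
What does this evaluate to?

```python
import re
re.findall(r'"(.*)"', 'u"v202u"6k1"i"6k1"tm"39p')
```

Walking the string: at [1:21] match '"v202u"6k1"i"6k1"tm"', group 1 = 'v202u"6k1"i"6k1"tm'.
One capturing group, so `findall` returns just the captured substring from the one match — 1 in all.

['v202u"6k1"i"6k1"tm']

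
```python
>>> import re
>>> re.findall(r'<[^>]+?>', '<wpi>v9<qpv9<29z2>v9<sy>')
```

No capturing groups, so `findall` returns the 3 full match strings.

['<wpi>', '<qpv9<29z2>', '<sy>']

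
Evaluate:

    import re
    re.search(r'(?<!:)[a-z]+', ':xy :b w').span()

The negative lookaround is zero-width — it rules out positions where the adjacent text would match, without consuming anything.
The match spans [2:3] → 'y'.

(2, 3)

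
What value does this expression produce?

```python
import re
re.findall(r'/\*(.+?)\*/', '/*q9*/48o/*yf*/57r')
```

['q9', 'yf']

A `+?`/`*?`/`{m,n}?` starts at its minimum and grows only as far as needed for what follows to match.
Matches: at [0:6] match '/*q9*/', group 1 = 'q9'; at [9:15] match '/*yf*/', group 1 = 'yf'.
`findall` collects group 1 from each match (2 total).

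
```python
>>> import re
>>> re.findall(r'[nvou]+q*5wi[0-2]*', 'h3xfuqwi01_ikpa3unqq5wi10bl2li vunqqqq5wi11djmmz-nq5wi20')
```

Since nothing is captured, `findall` lists the 3 matched substrings directly.

['unqq5wi10', 'vunqqqq5wi11', 'nq5wi20']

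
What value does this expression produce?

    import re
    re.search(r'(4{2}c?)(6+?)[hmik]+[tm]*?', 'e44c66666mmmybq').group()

Pattern: exactly 2 of the literal '4', then optionally a literal 'c' (captured); then one or more of a literal '6' (lazy) (captured); then one or more of one of [hmik], then zero or more of one of [tm] (lazy).
Unlike `match`, `search` isn't anchored — it looks for the pattern anywhere in the string.
The match spans [1:12] → '44c66666mmm'.
Captured: group 1 = '44c', group 2 = '66666'.

'44c66666mmm'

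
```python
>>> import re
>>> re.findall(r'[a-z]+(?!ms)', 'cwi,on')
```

The negative lookaround is zero-width — it rules out positions where the adjacent text would match, without consuming anything.
No capturing groups, so `findall` returns the 2 full match strings.

['cwi', 'on']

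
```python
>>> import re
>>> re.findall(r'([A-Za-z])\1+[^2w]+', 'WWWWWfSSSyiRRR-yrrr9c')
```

`\1` has to match the exact text group 1 already captured.
One capturing group, so `findall` returns just the captured substring from the one match — 1 in all.

['W']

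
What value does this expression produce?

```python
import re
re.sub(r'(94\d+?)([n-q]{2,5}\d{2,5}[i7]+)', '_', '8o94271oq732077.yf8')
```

Pattern: the literal '94', then one or more of a digit (lazy) (captured); then 2 to 5 of a character in [n-q], then 2 to 5 of a digit, then one or more of one of [i7] (captured).
Matches: at [2:15] → '94271oq732077'.
Every occurrence is swapped for '_'.

'8o_.yf8'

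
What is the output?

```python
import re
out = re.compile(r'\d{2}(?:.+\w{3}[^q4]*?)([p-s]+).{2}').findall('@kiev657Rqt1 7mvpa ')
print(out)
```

['p']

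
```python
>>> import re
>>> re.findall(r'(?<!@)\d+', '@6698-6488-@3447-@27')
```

['698', '6488', '447', '7']

The negative lookaround is zero-width — it rules out positions where the adjacent text would match, without consuming anything.
`findall` yields the raw match text (4 of them) because the pattern has no groups.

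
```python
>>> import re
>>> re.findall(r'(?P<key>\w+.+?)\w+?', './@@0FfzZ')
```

['0Ffz']

Pattern: one or more of a word character, then one or more of any character (lazy) (captured as 'key'); then one or more of a word character (lazy).
Matches: at [4:9] match '0FfzZ', group 1 = '0Ffz'.
Because there's exactly one group, `findall` drops the full match and keeps group 1 from the one hit.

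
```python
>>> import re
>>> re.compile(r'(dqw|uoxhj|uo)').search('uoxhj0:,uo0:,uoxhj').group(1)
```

'uoxhj'

The regex engine tests alternatives in the order written; an earlier branch that matches wins even if a later one would match more.
`search` walks the string left to right and returns the first match it finds.
The match spans [0:5] → 'uoxhj'.
Captured: group 1 = 'uoxhj'.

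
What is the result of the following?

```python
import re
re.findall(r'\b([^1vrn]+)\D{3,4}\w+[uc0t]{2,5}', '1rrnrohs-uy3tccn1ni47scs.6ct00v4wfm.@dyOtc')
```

['.']

Pattern: a word boundary (`\b`, zero-width); then one or more of any character except [1vrn] (captured); then 3 to 4 of a non-digit, then one or more of a word character, then 2 to 5 of one of [uc0t].
Scanning left to right: at [35:42] match '.@dyOtc', group 1 = '.'.
Because there's exactly one group, `findall` drops the full match and keeps group 1 from the one hit.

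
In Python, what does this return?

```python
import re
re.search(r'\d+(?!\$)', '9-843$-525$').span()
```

(0, 1)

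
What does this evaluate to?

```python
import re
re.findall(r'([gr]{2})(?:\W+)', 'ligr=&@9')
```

['gr']

This matches exactly 2 of one of [gr] (captured); then one or more of a non-word character (non-capturing group).
Matches: at [2:7] match 'gr=&@', group 1 = 'gr'.
One capturing group, so `findall` returns just the captured substring from the one match — 1 in all.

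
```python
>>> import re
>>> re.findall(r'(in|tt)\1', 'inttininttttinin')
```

`\1` has to match the exact text group 1 already captured.
Walking the string: at [4:8] match 'inin', group 1 = 'in'; at [8:12] match 'tttt', group 1 = 'tt'; at [12:16] match 'inin', group 1 = 'in'.
`findall` collects group 1 from each match (3 total).

['in', 'tt', 'in']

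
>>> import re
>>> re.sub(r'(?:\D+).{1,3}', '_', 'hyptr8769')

Pattern: one or more of a non-digit (non-capturing group); then 1 to 3 of any character.
Matches: at [0:8] → 'hyptr876'.
`sub` substitutes '_' at each match site.

'_9'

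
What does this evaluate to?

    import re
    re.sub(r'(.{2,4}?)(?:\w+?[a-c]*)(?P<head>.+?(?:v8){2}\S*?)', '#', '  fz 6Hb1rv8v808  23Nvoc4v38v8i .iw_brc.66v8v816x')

Pattern: 2 to 4 of any character (lazy) (captured); then one or more of a word character (lazy), then zero or more of a character in [a-c] (non-capturing group); then one or more of any character (lazy), then the literal 'v8' repeated 2 times, then zero or more of a non-whitespace character (lazy) (captured as 'head').
A `+?`/`*?`/`{m,n}?` starts at its minimum and grows only as far as needed for what follows to match.
Matches: at [0:14] → '  fz 6Hb1rv8v8'; at [14:46] → '08  23Nvoc4v38v8i .iw_brc.66v8v8'.
`sub` substitutes '#' at each match site.

'##16x'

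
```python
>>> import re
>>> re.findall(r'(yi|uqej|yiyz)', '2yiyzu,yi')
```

['yi', 'yi']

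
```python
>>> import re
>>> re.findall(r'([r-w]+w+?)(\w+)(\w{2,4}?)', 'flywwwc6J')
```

Pattern: one or more of a character in [r-w], then one or more of a literal 'w' (lazy) (captured); then one or more of a word character (captured); then 2 to 4 of a word character (lazy) (captured).
Scanning left to right: at [3:9] match 'wwwc6J', groups = ('www', 'c', '6J').
Multiple groups make `findall` return tuples — one 3-tuple for the one match.

[('www', 'c', '6J')]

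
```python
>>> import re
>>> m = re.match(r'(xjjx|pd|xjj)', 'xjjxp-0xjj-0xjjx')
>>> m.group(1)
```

'xjjx'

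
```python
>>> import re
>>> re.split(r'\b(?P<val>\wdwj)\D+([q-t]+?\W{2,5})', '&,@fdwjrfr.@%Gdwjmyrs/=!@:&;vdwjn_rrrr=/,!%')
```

Pattern: a word boundary (`\b`, zero-width); then a word character, then the literal 'dwj' (captured as 'val'); then one or more of a non-digit; then one or more of a character in [q-t] (lazy), then 2 to 5 of a non-word character (captured).
Matches to split on: at [3:43] → 'fdwjrfr.@%Gdwjmyrs/=!@:&;vdwjn_rrrr=/,!%'.
Because the pattern has a capturing group, `split` also inserts each captured text between the pieces.

['&,@', 'fdwj', 'r=/,!%', '']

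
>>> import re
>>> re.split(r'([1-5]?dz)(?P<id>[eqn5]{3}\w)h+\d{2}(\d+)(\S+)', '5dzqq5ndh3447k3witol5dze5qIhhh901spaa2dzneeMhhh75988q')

['5dzqq5ndh3447k3witol', '5dz', 'e5qI', '1', 'spaa2dzneeMhhh75988q', '']

This matches optionally a character in [1-5], then the literal 'dz' (captured); then exactly 3 of one of [eqn5], then a word character (captured as 'id'); then one or more of the literal 'h', then exactly 2 of a digit; then one or more of a digit (captured); then one or more of a non-whitespace character (captured).
Matches to split on: at [20:53] → '5dze5qIhhh901spaa2dzneeMhhh75988q'.
With a capturing group present, the delimiter's captured portion is kept in the result list.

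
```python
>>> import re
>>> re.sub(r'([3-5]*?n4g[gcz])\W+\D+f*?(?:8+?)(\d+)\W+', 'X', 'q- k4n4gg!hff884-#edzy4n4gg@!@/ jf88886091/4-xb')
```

'q- kXedzyX4-xb'

Each match is replaced by 'X'.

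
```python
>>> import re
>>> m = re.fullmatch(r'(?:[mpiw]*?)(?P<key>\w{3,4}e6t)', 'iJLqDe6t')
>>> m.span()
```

(0, 8)

`re.fullmatch` requires the pattern to consume the entire string.
The match spans [0:8] → 'iJLqDe6t'.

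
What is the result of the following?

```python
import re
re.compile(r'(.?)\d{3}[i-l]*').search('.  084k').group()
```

Pattern: optionally any character (captured); then exactly 3 of a digit, then zero or more of a character in [i-l].
`search` walks the string left to right and returns the first match it finds.
The match spans [2:7] → ' 084k'.
Captured: group 1 = ' '.

' 084k'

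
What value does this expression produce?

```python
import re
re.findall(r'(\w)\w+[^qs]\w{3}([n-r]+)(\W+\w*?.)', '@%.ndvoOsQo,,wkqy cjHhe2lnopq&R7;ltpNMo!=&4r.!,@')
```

This matches a word character (captured); then one or more of a word character; then any character except [qs], then exactly 3 of a word character; then one or more of a character in [n-r] (captured); then one or more of a non-word character, then zero or more of a word character (lazy), then any character (captured).
A non-greedy quantifier consumes as few characters as it can — just enough that the remainder of the pattern still matches from where it stops; whatever follows it matches normally.
Matches: at [3:14] match 'ndvoOsQo,,w', groups = ('n', 'o', ',,w'); at [18:31] match 'cjHhe2lnopq&R', groups = ('c', 'q', '&R').
With 3 capturing groups, `findall` returns a 3-tuple per match.

[('n', 'o', ',,w'), ('c', 'q', '&R')]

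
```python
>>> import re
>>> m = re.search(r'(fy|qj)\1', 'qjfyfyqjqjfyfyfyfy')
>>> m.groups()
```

The match spans [2:6] → 'fyfy'.
Captured: group 1 = 'fy'.

('fy',)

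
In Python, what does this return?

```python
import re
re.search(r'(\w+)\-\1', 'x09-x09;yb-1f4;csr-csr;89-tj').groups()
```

('x09',)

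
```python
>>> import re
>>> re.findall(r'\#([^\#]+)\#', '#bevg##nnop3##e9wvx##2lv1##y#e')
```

Because there's exactly one group, `findall` drops the full match and keeps group 1 from each hit.

['bevg', 'nnop3', 'e9wvx', '2lv1', 'y']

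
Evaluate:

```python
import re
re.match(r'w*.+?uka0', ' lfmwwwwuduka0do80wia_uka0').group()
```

Pattern: zero or more of the literal 'w', then one or more of any character (lazy); then the literal 'uk', then the literal 'a0'.
Lazy quantifiers expand one character at a time until the remainder of the pattern can match.
`re.match` only tries the pattern at the start of the string.
The match spans [0:14] → ' lfmwwwwuduka0'.

' lfmwwwwuduka0'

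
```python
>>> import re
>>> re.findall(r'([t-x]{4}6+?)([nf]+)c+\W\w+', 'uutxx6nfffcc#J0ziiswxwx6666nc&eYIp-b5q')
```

Multiple groups make `findall` return tuples — one 2-tuple for the one match.

[('utxx6', 'nfff')]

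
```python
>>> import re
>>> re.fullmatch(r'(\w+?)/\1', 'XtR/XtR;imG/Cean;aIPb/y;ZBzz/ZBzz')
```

None

A backreference is literal: `\1` must see the identical characters the first group matched.
`re.fullmatch` requires the pattern to consume the entire string.
Here the string isn't matched end-to-end, so the call returns None.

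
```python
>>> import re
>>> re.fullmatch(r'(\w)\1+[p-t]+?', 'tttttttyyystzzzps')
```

`fullmatch` succeeds only if the pattern covers the string from start to end.
Here there's no way to consume every character, so the call returns None.

None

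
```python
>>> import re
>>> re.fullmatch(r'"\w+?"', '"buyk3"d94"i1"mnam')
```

`fullmatch` succeeds only if the pattern covers the string from start to end.
Here there's no way to consume every character, so the call returns None.

None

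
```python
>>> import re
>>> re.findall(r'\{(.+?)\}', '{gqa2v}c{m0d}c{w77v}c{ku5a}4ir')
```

['gqa2v', 'm0d', 'w77v', 'ku5a']

A `+?`/`*?`/`{m,n}?` starts at its minimum and grows only as far as needed for what follows to match.
One capturing group, so `findall` returns just the captured substring from each match — 4 in all.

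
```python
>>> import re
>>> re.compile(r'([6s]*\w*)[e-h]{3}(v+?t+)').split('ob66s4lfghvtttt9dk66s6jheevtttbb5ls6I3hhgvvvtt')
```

['', 'ob66s4lfghvtttt9dk66s6jheevtttbb5ls6I3', 'vvvtt', '']

The pattern matches zero or more of one of [6s], then zero or more of a word character (captured); then exactly 3 of a character in [e-h]; then one or more of a literal 'v' (lazy), then one or more of a literal 't' (captured).
Matches to split on: at [0:46] → 'ob66s4lfghvtttt9dk66s6jheevtttbb5ls6I3hhgvvvtt'.
Because the pattern has a capturing group, `split` also inserts each captured text between the pieces.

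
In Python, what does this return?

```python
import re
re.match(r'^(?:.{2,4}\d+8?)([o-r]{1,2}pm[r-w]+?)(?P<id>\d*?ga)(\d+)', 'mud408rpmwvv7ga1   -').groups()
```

The match spans [0:16] → 'mud408rpmwvv7ga1'.
Captured: group 1 = 'rpmwvv', group 2 = '7ga', group 3 = '1'.

('rpmwvv', '7ga', '1')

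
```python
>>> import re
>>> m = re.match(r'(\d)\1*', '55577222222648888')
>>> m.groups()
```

('5',)

The match spans [0:3] → '555'.
Captured: group 1 = '5'.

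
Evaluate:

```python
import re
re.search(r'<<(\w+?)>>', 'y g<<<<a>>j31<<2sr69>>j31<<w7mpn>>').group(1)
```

`search` walks the string left to right and returns the first match it finds.
The match spans [5:10] → '<<a>>'.
Captured: group 1 = 'a'.

'a'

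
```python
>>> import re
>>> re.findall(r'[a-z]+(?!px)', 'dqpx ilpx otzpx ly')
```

The negative lookahead/lookbehind blocks any match where the forbidden context is present.
`findall` yields the raw match text (4 of them) because the pattern has no groups.

['dqpx', 'ilpx', 'otzpx', 'ly']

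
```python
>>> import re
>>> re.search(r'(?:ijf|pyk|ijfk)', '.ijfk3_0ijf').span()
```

(1, 4)

`|` is ordered: at each position the engine commits to the first alternative that works.
`re.search` tries every starting position until one works.
The match spans [1:4] → 'ijf'.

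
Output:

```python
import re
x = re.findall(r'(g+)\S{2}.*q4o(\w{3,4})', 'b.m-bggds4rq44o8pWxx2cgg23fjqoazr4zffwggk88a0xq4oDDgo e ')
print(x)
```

This matches one or more of a literal 'g' (captured); then exactly 2 of a non-whitespace character; then zero or more of any character, then the literal 'q4o'; then 3 to 4 of a word character (captured).
Scanning left to right: at [5:53] match 'ggds4rq44o8pWxx2cgg23fjqoazr4zffwggk88a0xq4oDDgo', groups = ('gg', 'DDgo').
`findall` packs the 2 group values into a tuple for every match.

[('gg', 'DDgo')]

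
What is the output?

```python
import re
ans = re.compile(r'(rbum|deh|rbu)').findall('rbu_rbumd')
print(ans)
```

Branches in `(...|...)` are attempted left-to-right; the first branch that allows the whole pattern to succeed is taken.
One capturing group, so `findall` returns just the captured substring from each match — 2 in all.

['rbu', 'rbum']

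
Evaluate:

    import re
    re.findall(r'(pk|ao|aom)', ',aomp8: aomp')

['ao', 'ao']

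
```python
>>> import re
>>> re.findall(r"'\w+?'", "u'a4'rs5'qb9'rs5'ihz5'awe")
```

["'a4'", "'qb9'", "'ihz5'"]

Scanning left to right: at [1:5] → "'a4'"; at [8:13] → "'qb9'"; at [16:22] → "'ihz5'".
With no groups in the pattern, `findall` gives back each whole match — 3 here.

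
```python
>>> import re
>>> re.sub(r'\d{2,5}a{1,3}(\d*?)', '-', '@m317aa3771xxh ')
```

'@m-3771xxh '

A non-greedy quantifier consumes as few characters as it can — just enough that the remainder of the pattern still matches from where it stops; whatever follows it matches normally.
`sub` substitutes '-' at each match site.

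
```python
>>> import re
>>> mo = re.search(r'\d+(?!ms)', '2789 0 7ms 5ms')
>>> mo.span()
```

(0, 4)

`(?!…)`/`(?<!…)` only lets a position through if the neighbouring text does NOT match; no characters are consumed.
`re.search` tries every starting position until one works.
The match spans [0:4] → '2789'.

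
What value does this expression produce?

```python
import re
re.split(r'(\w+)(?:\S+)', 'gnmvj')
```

['', 'gnmv', '']

Pattern: one or more of a word character (captured); then one or more of a non-whitespace character (non-capturing group).
Matches to split on: at [0:5] → 'gnmvj'.
`re.split` interleaves the captured-group text with the surrounding fragments.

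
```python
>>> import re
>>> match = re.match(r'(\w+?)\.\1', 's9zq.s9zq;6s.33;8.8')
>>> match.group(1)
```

's9zq'

`\1` has to match the exact text group 1 already captured.
`match` is anchored at position 0; if the pattern doesn't fit there, it returns None.
The match spans [0:9] → 's9zq.s9zq'.
Captured: group 1 = 's9zq'.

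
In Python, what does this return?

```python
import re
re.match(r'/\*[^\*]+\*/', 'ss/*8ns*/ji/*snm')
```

`re.match` won't scan ahead — the pattern has to work from the very first character.
Here the pattern fails at index 0, so the call returns None.

None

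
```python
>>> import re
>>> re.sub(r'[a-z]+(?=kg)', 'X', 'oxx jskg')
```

'oxx Xkg'

Lookahead/lookbehind check context without consuming it, so the matched span excludes the asserted characters.
Matches: at [4:6] → 'js'.
Every occurrence is swapped for 'X'.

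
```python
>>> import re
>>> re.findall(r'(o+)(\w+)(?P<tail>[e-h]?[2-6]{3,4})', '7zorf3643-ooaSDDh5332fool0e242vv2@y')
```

This matches one or more of a literal 'o' (captured); then one or more of a word character (captured); then optionally a character in [e-h], then 3 to 4 of a character in [2-6] (captured as 'tail').
With 3 capturing groups, `findall` returns a 3-tuple per match.

[('o', 'rf3', '643'), ('oo', 'aSDDh5332fool0e', '242')]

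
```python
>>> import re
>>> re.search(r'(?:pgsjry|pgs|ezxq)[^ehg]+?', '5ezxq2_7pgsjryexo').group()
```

The match spans [1:6] → 'ezxq2'.

'ezxq2'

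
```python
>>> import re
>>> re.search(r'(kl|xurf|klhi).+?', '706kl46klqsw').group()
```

'kl4'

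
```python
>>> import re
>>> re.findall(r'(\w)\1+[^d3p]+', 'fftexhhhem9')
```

The backreference `\1` re-matches whatever the first group consumed, character for character.
Matches: at [0:11] match 'fftexhhhem9', group 1 = 'f'.
Because there's exactly one group, `findall` drops the full match and keeps group 1 from the one hit.

['f']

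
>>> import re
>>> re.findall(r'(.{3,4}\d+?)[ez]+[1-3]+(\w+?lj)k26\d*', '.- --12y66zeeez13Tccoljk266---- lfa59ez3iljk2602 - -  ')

[('-12y66', 'Tccolj'), (' lfa59', 'ilj')]

The pattern matches 3 to 4 of any character, then one or more of a digit (lazy) (captured); then one or more of one of [ez]; then one or more of a character in [1-3]; then one or more of a word character (lazy), then the literal 'lj' (captured); then the literal 'k26', then zero or more of a digit.
Matches: at [4:27] match '-12y66zeeez13Tccoljk266', groups = ('-12y66', 'Tccolj'); at [31:48] match ' lfa59ez3iljk2602', groups = (' lfa59', 'ilj').
With 2 capturing groups, `findall` returns a 2-tuple per match.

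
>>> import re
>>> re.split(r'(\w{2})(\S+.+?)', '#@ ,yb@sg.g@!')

['#@ ,', 'yb', '@sg.g@!', '']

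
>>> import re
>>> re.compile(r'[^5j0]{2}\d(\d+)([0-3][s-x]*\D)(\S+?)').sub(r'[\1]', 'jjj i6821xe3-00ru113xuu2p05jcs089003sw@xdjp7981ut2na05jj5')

`\1` in the replacement pulls in group 1's text for each match.

'jjj[82]-00[1]p05j[8900]dj[8]na05jj5'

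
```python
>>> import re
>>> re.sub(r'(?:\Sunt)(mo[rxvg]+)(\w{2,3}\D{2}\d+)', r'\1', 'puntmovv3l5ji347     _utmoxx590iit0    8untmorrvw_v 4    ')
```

This matches a non-whitespace character, then the literal 'unt' (non-capturing group); then the literal 'mo', then one or more of one of [rxvg] (captured); then 2 to 3 of a word character, then exactly 2 of a non-digit, then one or more of a digit (captured).
Matches: at [0:16] → 'puntmovv3l5ji347'; at [39:53] → '8untmorrvw_v 4'.
`\1` in the replacement pulls in group 1's text for each match.

'movv     _utmoxx590iit0    morrv    '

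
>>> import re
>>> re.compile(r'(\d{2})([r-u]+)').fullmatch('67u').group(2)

The match spans [0:3] → '67u'.
Captured: group 1 = '67', group 2 = 'u'.

'u'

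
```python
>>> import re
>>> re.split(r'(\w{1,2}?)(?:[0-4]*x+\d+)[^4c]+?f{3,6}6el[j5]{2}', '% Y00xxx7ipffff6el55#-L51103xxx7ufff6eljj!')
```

['% ', 'Y', '#-', 'L5', '!']

Pattern: 1 to 2 of a word character (lazy) (captured); then zero or more of a character in [0-4], then one or more of the literal 'x', then one or more of a digit (non-capturing group); then one or more of any character except [4c] (lazy); then 3 to 6 of the literal 'f', then the literal '6el'; then exactly 2 of one of [j5].
A `+?`/`*?`/`{m,n}?` starts at its minimum and grows only as far as needed for what follows to match.
Matches to split on: at [2:20] → 'Y00xxx7ipffff6el55'; at [22:41] → 'L51103xxx7ufff6eljj'.
Because the pattern has a capturing group, `split` also inserts each captured text between the pieces.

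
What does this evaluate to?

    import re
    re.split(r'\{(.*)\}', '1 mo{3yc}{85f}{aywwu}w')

With a capturing group present, the delimiter's captured portion is kept in the result list.

['1 mo', '3yc}{85f}{aywwu', 'w']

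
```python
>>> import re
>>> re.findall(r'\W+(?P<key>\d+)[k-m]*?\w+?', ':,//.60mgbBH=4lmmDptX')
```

['60', '4']

This matches one or more of a non-word character; then one or more of a digit (captured as 'key'); then zero or more of a character in [k-m] (lazy), then one or more of a word character (lazy).
One capturing group, so `findall` returns just the captured substring from each match — 2 in all.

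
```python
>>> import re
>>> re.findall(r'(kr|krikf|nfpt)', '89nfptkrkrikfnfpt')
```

Branches in `(...|...)` are attempted left-to-right; the first branch that allows the whole pattern to succeed is taken.
Scanning left to right: at [2:6] match 'nfpt', group 1 = 'nfpt'; at [6:8] match 'kr', group 1 = 'kr'; at [8:10] match 'kr', group 1 = 'kr'; at [13:17] match 'nfpt', group 1 = 'nfpt'.
`findall` collects group 1 from each match (4 total).

['nfpt', 'kr', 'kr', 'nfpt']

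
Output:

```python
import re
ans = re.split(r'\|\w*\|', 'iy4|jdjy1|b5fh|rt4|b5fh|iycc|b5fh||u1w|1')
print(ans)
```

['iy4', 'b5fh', 'b5fh', 'b5fh', 'u1w|1']

Matches to split on: at [3:10] → '|jdjy1|'; at [14:19] → '|rt4|'; at [23:29] → '|iycc|'; at [33:35] → '||'.
Splitting on the pattern gives 5 pieces.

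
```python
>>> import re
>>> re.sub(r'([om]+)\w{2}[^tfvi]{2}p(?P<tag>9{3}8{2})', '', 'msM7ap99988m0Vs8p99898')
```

'm0Vs8p99898'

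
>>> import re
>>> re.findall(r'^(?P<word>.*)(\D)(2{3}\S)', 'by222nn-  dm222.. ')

[('by222nn-  d', 'm', '222.')]

The pattern matches anchored at the start of the string; then zero or more of any character (captured as 'word'); then a non-digit (captured); then exactly 3 of a literal '2', then a non-whitespace character (captured).
Scanning left to right: at [0:16] match 'by222nn-  dm222.', groups = ('by222nn-  d', 'm', '222.').
With 3 capturing groups, `findall` returns a 3-tuple per match.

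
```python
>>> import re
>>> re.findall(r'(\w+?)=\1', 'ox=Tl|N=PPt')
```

[]

The backreference `\1` re-matches whatever the first group consumed, character for character.
`findall` collects group 1 from each match (0 total).
Nothing in the string satisfies the pattern, so the list is empty.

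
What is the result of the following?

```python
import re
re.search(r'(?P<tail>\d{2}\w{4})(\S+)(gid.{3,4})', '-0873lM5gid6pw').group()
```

'0873lM5gid6pw'

The match spans [1:14] → '0873lM5gid6pw'.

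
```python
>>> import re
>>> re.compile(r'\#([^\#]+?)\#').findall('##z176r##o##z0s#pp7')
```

['z176r', 'o', 'z0s']

Because there's exactly one group, `findall` drops the full match and keeps group 1 from each hit.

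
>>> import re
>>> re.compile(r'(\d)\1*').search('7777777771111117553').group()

'777777777'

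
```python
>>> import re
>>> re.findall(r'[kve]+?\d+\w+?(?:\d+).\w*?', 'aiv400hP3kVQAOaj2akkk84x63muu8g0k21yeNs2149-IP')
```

['v400hP3k', 'kkk84x63m', 'k21yeNs2149-']

Pattern: one or more of one of [kve] (lazy), then one or more of a digit; then one or more of a word character (lazy); then one or more of a digit (non-capturing group); then any character, then zero or more of a word character (lazy).
A `+?`/`*?`/`{m,n}?` starts at its minimum and grows only as far as needed for what follows to match.
Walking the string: at [2:10] → 'v400hP3k'; at [18:27] → 'kkk84x63m'; at [32:44] → 'k21yeNs2149-'.
With no groups in the pattern, `findall` gives back each whole match — 3 here.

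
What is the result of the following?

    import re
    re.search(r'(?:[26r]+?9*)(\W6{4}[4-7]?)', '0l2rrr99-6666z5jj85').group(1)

'-6666'

The match spans [2:13] → '2rrr99-6666'.
Captured: group 1 = '-6666'.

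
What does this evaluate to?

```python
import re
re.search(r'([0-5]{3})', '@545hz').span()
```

This matches exactly 3 of a character in [0-5] (captured).
The match spans [1:4] → '545'.

(1, 4)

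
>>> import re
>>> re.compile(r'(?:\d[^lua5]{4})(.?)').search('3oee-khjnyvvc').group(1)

This matches a digit, then exactly 4 of any character except [lua5] (non-capturing group); then optionally any character (captured).
`re.search` scans for the first position where the pattern succeeds.
The match spans [0:6] → '3oee-k'.
Captured: group 1 = 'k'.

'k'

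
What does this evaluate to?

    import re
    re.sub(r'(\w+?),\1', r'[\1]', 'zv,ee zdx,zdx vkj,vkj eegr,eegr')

`\1` has to match the exact text group 1 already captured.
`\1` in the replacement pulls in group 1's text for each match.

'zv,ee [zdx] [vkj] [eegr]'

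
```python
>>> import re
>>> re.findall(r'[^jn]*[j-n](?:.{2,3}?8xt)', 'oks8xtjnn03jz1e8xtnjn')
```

['03jz1e8xt']

No capturing groups, so `findall` returns the 1 full match string.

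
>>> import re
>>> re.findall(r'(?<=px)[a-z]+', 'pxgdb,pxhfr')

['gdb', 'hfr']

The `(?=…)`/`(?<=…)` assertion just peeks at neighbouring text; it doesn't advance the match position.
Scanning left to right: at [2:5] → 'gdb'; at [8:11] → 'hfr'.
Since nothing is captured, `findall` lists the 2 matched substrings directly.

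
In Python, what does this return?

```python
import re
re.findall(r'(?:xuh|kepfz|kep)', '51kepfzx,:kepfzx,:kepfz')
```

Branches in `(...|...)` are attempted left-to-right; the first branch that allows the whole pattern to succeed is taken.
Scanning left to right: at [2:7] → 'kepfz'; at [10:15] → 'kepfz'; at [18:23] → 'kepfz'.
With no groups in the pattern, `findall` gives back each whole match — 3 here.

['kepfz', 'kepfz', 'kepfz']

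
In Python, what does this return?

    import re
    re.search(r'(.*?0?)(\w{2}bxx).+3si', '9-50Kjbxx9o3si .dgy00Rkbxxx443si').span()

(0, 32)

The pattern matches zero or more of any character (lazy), then optionally the literal '0' (captured); then exactly 2 of a word character, then a literal 'b', then the literal 'xx' (captured); then one or more of any character, then the literal '3si'.
`re.search` tries every starting position until one works.
The match spans [0:32] → '9-50Kjbxx9o3si .dgy00Rkbxxx443si'.
Captured: group 1 = '9-50', group 2 = 'Kjbxx'.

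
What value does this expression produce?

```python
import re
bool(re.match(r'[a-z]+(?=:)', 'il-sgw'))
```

False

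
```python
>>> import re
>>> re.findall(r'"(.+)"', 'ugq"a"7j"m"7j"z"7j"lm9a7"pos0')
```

Scanning left to right: at [3:25] match '"a"7j"m"7j"z"7j"lm9a7"', group 1 = 'a"7j"m"7j"z"7j"lm9a7'.
With a single group, `findall` returns only what that group captured — 1 item.

['a"7j"m"7j"z"7j"lm9a7']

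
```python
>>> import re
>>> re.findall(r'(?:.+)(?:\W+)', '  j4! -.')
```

['  j4! -.']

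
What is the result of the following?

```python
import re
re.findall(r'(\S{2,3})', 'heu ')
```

['heu']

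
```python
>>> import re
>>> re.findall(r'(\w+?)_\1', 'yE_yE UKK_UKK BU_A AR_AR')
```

`\1` is not a pattern — it's the concrete string captured by group 1, re-applied verbatim.
Walking the string: at [0:5] match 'yE_yE', group 1 = 'yE'; at [6:13] match 'UKK_UKK', group 1 = 'UKK'; at [19:24] match 'AR_AR', group 1 = 'AR'.
`findall` collects group 1 from each match (3 total).

['yE', 'UKK', 'AR']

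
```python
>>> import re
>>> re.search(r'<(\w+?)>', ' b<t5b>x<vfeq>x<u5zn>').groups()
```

`re.search` scans for the first position where the pattern succeeds.
The match spans [2:7] → '<t5b>'.
Captured: group 1 = 't5b'.

('t5b',)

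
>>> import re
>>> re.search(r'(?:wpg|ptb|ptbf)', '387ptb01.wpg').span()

(3, 6)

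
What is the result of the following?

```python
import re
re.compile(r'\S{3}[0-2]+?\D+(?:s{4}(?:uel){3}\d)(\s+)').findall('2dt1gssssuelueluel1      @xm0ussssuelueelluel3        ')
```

['      ']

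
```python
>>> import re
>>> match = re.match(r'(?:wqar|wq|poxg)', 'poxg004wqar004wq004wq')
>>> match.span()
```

(0, 4)

With `match`, the pattern is implicitly anchored at the beginning.
The match spans [0:4] → 'poxg'.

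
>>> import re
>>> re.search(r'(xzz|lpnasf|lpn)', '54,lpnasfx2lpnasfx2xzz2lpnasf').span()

(3, 9)

The regex engine tests alternatives in the order written; an earlier branch that matches wins even if a later one would match more.
Unlike `match`, `search` isn't anchored — it looks for the pattern anywhere in the string.
The match spans [3:9] → 'lpnasf'.
Captured: group 1 = 'lpnasf'.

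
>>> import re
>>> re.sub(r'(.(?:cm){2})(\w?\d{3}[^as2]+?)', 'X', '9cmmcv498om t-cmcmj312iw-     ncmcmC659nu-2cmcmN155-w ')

The `?` after the quantifier makes it lazy — it takes as little as possible before letting the rest of the pattern try.
Each match is replaced by 'X'.

'9cmmcv498om tXw-     Xu-Xw '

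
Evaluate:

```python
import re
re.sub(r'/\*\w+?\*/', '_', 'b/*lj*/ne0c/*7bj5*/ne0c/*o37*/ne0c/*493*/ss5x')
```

'b_ne0c_ne0c_ne0c_ss5x'

Each match is replaced by '_'.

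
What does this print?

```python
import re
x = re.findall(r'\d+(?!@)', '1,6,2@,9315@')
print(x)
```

['1', '6', '931']

`(?!…)`/`(?<!…)` only lets a position through if the neighbouring text does NOT match; no characters are consumed.
Walking the string: at [0:1] → '1'; at [2:3] → '6'; at [7:10] → '931'.
No capturing groups, so `findall` returns the 3 full match strings.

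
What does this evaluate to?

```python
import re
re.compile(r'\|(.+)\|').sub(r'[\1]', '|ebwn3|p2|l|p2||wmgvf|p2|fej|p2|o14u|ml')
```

Matches: at [0:37] → '|ebwn3|p2|l|p2||wmgvf|p2|fej|p2|o14u|'.
`\1` in the replacement pulls in group 1's text for each match.

'[ebwn3|p2|l|p2||wmgvf|p2|fej|p2|o14u]ml'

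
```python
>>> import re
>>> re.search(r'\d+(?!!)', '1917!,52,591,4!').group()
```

'191'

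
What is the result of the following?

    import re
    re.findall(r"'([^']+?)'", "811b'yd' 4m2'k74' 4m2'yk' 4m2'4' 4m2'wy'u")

['yd', 'k74', 'yk', '4', 'wy']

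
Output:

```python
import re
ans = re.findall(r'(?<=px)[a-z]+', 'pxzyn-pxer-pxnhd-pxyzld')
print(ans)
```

The `(?=…)`/`(?<=…)` assertion just peeks at neighbouring text; it doesn't advance the match position.
Matches: at [2:5] → 'zyn'; at [8:10] → 'er'; at [13:16] → 'nhd'; at [19:23] → 'yzld'.
`findall` yields the raw match text (4 of them) because the pattern has no groups.

['zyn', 'er', 'nhd', 'yzld']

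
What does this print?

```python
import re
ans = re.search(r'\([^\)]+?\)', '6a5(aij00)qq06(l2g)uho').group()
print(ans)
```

`search` walks the string left to right and returns the first match it finds.
The match spans [3:10] → '(aij00)'.

(aij00)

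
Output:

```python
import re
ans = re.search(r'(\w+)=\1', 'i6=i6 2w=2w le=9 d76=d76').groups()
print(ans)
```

('i6',)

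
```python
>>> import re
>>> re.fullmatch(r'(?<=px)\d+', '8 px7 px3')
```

None

For `fullmatch`, every character of the input must be accounted for by the pattern.
Here there's no way to consume every character, so the call returns None.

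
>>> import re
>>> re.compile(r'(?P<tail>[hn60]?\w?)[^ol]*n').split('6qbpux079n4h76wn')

Pattern: optionally one of [hn60], then optionally a word character (captured as 'tail'); then zero or more of any character except [ol], then the literal 'n'.
Matches to split on: at [0:16] → '6qbpux079n4h76wn'.
Because the pattern has a capturing group, `split` also inserts each captured text between the pieces.

['', '6q', '']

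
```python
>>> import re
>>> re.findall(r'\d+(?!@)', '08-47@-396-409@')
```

['08', '4', '396', '40']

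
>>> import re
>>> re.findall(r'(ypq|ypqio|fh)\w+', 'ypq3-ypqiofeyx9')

['ypq', 'ypq']

Alternation isn't longest-match — the leftmost alternative that fits at this position is chosen.
Matches: at [0:4] match 'ypq3', group 1 = 'ypq'; at [5:15] match 'ypqiofeyx9', group 1 = 'ypq'.
With a single group, `findall` returns only what that group captured — 2 items.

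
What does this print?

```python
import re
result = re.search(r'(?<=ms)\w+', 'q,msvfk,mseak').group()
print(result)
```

The positive lookaround only admits positions where the adjacent text matches; those characters stay outside the span.
`re.search` scans for the first position where the pattern succeeds.
The match spans [4:7] → 'vfk'.

vfk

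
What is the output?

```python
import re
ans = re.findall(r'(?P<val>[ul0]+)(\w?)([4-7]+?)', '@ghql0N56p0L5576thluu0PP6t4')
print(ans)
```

[('l0', 'N', '5'), ('0', 'L', '5')]

Pattern: one or more of one of [ul0] (captured as 'val'); then optionally a word character (captured); then one or more of a character in [4-7] (lazy) (captured).
Scanning left to right: at [4:8] match 'l0N5', groups = ('l0', 'N', '5'); at [10:13] match '0L5', groups = ('0', 'L', '5').
3 groups means each result is a tuple of 3 captured strings — 2 here.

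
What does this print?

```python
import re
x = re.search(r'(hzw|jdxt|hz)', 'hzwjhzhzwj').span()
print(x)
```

Branches in `(...|...)` are attempted left-to-right; the first branch that allows the whole pattern to succeed is taken.
`search` walks the string left to right and returns the first match it finds.
The match spans [0:3] → 'hzw'.
Captured: group 1 = 'hzw'.

(0, 3)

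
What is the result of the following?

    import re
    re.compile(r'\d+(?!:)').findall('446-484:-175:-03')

['446', '48', '17', '03']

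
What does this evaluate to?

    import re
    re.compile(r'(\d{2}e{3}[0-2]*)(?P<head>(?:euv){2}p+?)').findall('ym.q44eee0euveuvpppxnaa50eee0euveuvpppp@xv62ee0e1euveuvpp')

[('44eee0', 'euveuvp'), ('50eee0', 'euveuvp')]

Pattern: exactly 2 of a digit, then exactly 3 of the literal 'e', then zero or more of a character in [0-2] (captured); then the literal 'euv' repeated 2 times, then one or more of the literal 'p' (lazy) (captured as 'head').
Because the quantifier is non-greedy, it stops expanding at the earliest point where the rest of the pattern can succeed.
Scanning left to right: at [4:17] match '44eee0euveuvp', groups = ('44eee0', 'euveuvp'); at [23:36] match '50eee0euveuvp', groups = ('50eee0', 'euveuvp').
`findall` packs the 2 group values into a tuple for every match.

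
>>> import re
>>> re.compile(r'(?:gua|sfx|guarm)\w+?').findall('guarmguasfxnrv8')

['guar', 'guas']

Alternation tries branches left to right and keeps the first one that lets the overall match succeed at that position.
`findall` yields the raw match text (2 of them) because the pattern has no groups.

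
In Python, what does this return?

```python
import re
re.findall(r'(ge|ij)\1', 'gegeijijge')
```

['ge', 'ij']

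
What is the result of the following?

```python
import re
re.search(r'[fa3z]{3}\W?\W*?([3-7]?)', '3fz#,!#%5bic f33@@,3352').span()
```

Lazy quantifiers expand one character at a time until the remainder of the pattern can match.
The match spans [0:4] → '3fz#'.

(0, 4)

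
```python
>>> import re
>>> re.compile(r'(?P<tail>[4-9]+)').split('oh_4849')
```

['oh_', '4849', '']

With a capturing group present, the delimiter's captured portion is kept in the result list.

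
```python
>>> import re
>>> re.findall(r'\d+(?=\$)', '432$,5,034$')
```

The lookaround is zero-width — it requires the adjacent text to match without consuming it, so the asserted text isn't part of the match.
Matches: at [0:3] → '432'; at [7:10] → '034'.
No capturing groups, so `findall` returns the 2 full match strings.

['432', '034']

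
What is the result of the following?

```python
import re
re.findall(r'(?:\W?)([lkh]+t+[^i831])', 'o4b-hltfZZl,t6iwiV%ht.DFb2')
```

['hltf', 'ht.']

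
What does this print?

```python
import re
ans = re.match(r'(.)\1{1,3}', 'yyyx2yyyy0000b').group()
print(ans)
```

yyy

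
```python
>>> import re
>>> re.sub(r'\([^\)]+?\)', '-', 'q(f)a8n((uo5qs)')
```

'q-a8n-'

`sub` substitutes '-' at each match site.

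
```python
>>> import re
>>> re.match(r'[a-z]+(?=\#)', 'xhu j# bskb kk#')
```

The positive lookaround only admits positions where the adjacent text matches; those characters stay outside the span.
`re.match` won't scan ahead — the pattern has to work from the very first character.
Here the string doesn't start with a match, so the call returns None.

None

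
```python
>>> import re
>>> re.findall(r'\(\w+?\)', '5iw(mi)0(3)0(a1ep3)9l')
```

['(mi)', '(3)', '(a1ep3)']

Walking the string: at [3:7] → '(mi)'; at [8:11] → '(3)'; at [12:19] → '(a1ep3)'.
Since nothing is captured, `findall` lists the 3 matched substrings directly.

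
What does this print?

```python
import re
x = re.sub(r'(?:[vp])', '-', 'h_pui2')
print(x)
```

This matches one of [vp] (non-capturing group).
Matches: at [2:3] → 'p'.
Each match is replaced by '-'.

h_-ui2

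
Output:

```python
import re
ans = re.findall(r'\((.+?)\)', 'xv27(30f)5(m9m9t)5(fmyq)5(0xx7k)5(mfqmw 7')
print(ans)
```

['30f', 'm9m9t', 'fmyq', '0xx7k']

Lazy quantifiers expand one character at a time until the remainder of the pattern can match.
Walking the string: at [4:9] match '(30f)', group 1 = '30f'; at [10:17] match '(m9m9t)', group 1 = 'm9m9t'; at [18:24] match '(fmyq)', group 1 = 'fmyq'; at [25:32] match '(0xx7k)', group 1 = '0xx7k'.
Because there's exactly one group, `findall` drops the full match and keeps group 1 from each hit.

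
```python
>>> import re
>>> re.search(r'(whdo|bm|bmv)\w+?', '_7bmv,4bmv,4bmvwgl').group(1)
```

'bm'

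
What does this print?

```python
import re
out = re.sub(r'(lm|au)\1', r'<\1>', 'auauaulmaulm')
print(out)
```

The backreference `\1` re-matches whatever the first group consumed, character for character.
Matches: at [0:4] → 'auau'.
The replacement refers to a captured group, so each match is rewritten using its own captured text.

<au>aulmaulm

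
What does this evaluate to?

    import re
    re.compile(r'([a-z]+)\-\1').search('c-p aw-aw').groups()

('aw',)

The match spans [4:9] → 'aw-aw'.
Captured: group 1 = 'aw'.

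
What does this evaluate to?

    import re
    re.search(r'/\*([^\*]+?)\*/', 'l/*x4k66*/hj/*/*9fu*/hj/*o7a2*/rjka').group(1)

The match spans [1:10] → '/*x4k66*/'.
Captured: group 1 = 'x4k66'.

'x4k66'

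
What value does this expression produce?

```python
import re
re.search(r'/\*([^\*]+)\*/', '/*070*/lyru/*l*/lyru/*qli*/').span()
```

The match spans [0:7] → '/*070*/'.

(0, 7)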